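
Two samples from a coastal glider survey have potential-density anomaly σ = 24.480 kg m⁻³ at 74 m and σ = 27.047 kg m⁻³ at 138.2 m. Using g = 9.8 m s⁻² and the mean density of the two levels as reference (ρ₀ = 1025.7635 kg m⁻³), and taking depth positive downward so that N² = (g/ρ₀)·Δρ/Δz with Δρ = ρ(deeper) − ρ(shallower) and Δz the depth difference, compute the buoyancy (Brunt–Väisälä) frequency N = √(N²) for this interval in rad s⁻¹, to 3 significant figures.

0.0195 rad s⁻¹

Δρ = 1027.047 − 1024.480 = 2.567 kg m⁻³ over Δz = 138.2 − 74 = 64.2 m.
N² = (9.8/1025.7635) × (2.567/64.2) = 3.8201 × 10⁻⁴ s⁻².
N = √(3.8201 × 10⁻⁴) = 0.019545 rad s⁻¹ ≈ 0.0195 rad s⁻¹.
N² > 0, so the interval is statically stable.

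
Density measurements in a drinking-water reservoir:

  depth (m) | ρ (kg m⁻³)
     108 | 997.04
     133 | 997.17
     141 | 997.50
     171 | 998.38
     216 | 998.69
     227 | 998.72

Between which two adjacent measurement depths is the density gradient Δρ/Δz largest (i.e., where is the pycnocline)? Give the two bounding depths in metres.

133–141 m

Compute the density gradient over each adjacent pair:
  108–133 m: Δρ/Δz = 0.13/25 = 5.2 × 10⁻³ kg m⁻⁴
  133–141 m: Δρ/Δz = 0.33/8 = 0.041 kg m⁻⁴
  141–171 m: Δρ/Δz = 0.88/30 = 0.029 kg m⁻⁴
  171–216 m: Δρ/Δz = 0.31/45 = 6.9 × 10⁻³ kg m⁻⁴
  216–227 m: Δρ/Δz = 0.03/11 = 2.7 × 10⁻³ kg m⁻⁴
The largest gradient is in the 133–141 m interval — the pycnocline.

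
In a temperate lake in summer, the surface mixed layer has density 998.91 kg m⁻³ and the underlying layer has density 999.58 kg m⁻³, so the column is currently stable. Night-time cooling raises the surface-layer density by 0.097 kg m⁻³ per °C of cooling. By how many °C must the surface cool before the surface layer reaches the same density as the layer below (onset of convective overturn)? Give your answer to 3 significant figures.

Density deficit of the surface layer: 999.58 − 998.91 = 0.67 kg m⁻³.
Required change = 0.67 / 0.097 = 6.91 °C.

6.91 °C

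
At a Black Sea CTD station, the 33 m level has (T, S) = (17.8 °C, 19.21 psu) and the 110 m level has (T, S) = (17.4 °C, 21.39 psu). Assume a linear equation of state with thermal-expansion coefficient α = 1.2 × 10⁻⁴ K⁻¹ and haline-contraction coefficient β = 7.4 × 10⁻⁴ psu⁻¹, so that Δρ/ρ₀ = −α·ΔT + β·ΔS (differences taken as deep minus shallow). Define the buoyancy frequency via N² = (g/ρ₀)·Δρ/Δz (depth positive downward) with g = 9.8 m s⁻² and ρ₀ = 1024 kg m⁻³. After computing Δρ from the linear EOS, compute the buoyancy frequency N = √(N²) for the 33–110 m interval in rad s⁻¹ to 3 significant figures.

0.0145 rad s⁻¹

ΔT = -0.4 K, ΔS = +2.18 psu (deep − shallow).
Δρ/ρ₀ = −αΔT + βΔS = 4.80 × 10⁻⁵ + 1.6132 × 10⁻³ = 1.6612 × 10⁻³, so Δρ ≈ 1.701 kg m⁻³.
N² = (g/ρ₀)·Δρ/Δz = g·(Δρ/ρ₀)/Δz = 9.8 × 1.6612 × 10⁻³ / 77 = 2.1143 × 10⁻⁴ s⁻².
N = √(2.1143 × 10⁻⁴) = 0.014541 rad s⁻¹ ≈ 0.0145 rad s⁻¹.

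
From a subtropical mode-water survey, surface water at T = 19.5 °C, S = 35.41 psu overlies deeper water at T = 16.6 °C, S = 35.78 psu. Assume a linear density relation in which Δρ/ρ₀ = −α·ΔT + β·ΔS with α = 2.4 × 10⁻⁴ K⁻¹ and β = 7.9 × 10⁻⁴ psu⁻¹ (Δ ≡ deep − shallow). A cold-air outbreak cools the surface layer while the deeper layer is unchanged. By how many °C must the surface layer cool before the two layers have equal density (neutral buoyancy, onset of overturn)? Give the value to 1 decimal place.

4.1 °C

Neutral buoyancy requires Δρ = 0, i.e. −α(T_deep − T_surf′) + β(S_deep − S_surf) = 0.
T_surf′ = T_deep − (β/α)·ΔS = 16.6 − (7.9 × 10⁻⁴/2.4 × 10⁻⁴)·(+0.37) = 15.382 °C.
Cooling required: 19.5 − (15.382) = 4.118 °C.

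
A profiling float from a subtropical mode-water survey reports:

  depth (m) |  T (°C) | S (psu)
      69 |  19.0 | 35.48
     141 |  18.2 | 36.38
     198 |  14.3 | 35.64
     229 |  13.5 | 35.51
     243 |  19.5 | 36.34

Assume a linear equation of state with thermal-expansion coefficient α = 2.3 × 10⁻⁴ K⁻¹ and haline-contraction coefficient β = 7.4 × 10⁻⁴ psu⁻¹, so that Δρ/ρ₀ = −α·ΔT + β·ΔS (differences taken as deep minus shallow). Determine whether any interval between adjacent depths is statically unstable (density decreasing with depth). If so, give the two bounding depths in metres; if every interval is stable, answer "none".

Evaluate Δρ/ρ₀ = −αΔT + βΔS across each adjacent pair:
  69–141 m: −αΔT+βΔS = −(2.3 × 10⁻⁴)(-0.8)+(7.4 × 10⁻⁴)(+0.90) = 8.5 × 10⁻⁴ → stable
  141–198 m: −αΔT+βΔS = −(2.3 × 10⁻⁴)(-3.9)+(7.4 × 10⁻⁴)(-0.74) = 3.5 × 10⁻⁴ → stable
  198–229 m: −αΔT+βΔS = −(2.3 × 10⁻⁴)(-0.8)+(7.4 × 10⁻⁴)(-0.13) = 8.8 × 10⁻⁵ → stable
  229–243 m: −αΔT+βΔS = −(2.3 × 10⁻⁴)(+6.0)+(7.4 × 10⁻⁴)(+0.83) = -7.7 × 10⁻⁴ → UNSTABLE
The 229–243 m interval has Δρ < 0: lighter water underlies denser water.

229–243 m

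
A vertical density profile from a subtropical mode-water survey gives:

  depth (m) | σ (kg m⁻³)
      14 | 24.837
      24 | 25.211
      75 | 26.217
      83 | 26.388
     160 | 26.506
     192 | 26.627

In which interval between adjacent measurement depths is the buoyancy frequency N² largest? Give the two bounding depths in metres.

14–24 m

Compute the density gradient over each adjacent pair:
  14–24 m: Δρ/Δz = 0.374/10 = 0.037 kg m⁻⁴
  24–75 m: Δρ/Δz = 1.006/51 = 0.020 kg m⁻⁴
  75–83 m: Δρ/Δz = 0.171/8 = 0.021 kg m⁻⁴
  83–160 m: Δρ/Δz = 0.118/77 = 1.5 × 10⁻³ kg m⁻⁴
  160–192 m: Δρ/Δz = 0.121/32 = 3.8 × 10⁻³ kg m⁻⁴
The largest gradient is in the 14–24 m interval — the pycnocline.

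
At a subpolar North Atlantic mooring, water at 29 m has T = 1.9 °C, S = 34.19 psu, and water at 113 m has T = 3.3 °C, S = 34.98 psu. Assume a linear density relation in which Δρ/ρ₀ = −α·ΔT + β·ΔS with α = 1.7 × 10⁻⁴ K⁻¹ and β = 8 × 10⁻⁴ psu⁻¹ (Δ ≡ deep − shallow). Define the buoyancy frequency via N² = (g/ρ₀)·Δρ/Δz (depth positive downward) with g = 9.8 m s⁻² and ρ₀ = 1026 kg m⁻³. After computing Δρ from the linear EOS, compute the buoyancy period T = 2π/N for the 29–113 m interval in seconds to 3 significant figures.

927 s

ΔT = +1.4 K, ΔS = +0.79 psu (deep − shallow).
Δρ/ρ₀ = −αΔT + βΔS = -2.38 × 10⁻⁴ + 6.32 × 10⁻⁴ = 3.94 × 10⁻⁴, so Δρ ≈ 0.4042 kg m⁻³.
N² = (g/ρ₀)·Δρ/Δz = g·(Δρ/ρ₀)/Δz = 9.8 × 3.94 × 10⁻⁴ / 84 = 4.5967 × 10⁻⁵ s⁻².
N = √(4.5967 × 10⁻⁵) = 6.7799 × 10⁻³ rad s⁻¹ → T = 2π/N = 926.74 s ≈ 927 s.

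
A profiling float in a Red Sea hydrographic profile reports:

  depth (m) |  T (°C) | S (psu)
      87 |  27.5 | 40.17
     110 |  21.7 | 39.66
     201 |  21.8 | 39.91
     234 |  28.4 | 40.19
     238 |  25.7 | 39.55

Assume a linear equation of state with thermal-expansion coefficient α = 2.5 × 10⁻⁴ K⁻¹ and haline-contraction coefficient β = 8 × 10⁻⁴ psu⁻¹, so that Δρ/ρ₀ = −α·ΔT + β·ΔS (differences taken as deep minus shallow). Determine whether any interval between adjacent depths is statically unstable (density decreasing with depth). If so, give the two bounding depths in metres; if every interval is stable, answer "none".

201–234 m

Evaluate Δρ/ρ₀ = −αΔT + βΔS across each adjacent pair:
  87–110 m: −αΔT+βΔS = −(2.5 × 10⁻⁴)(-5.8)+(8 × 10⁻⁴)(-0.51) = 1.0 × 10⁻³ → stable
  110–201 m: −αΔT+βΔS = −(2.5 × 10⁻⁴)(+0.1)+(8 × 10⁻⁴)(+0.25) = 1.7 × 10⁻⁴ → stable
  201–234 m: −αΔT+βΔS = −(2.5 × 10⁻⁴)(+6.6)+(8 × 10⁻⁴)(+0.28) = -1.4 × 10⁻³ → UNSTABLE
  234–238 m: −αΔT+βΔS = −(2.5 × 10⁻⁴)(-2.7)+(8 × 10⁻⁴)(-0.64) = 1.6 × 10⁻⁴ → stable
The 201–234 m interval has Δρ < 0: lighter water underlies denser water.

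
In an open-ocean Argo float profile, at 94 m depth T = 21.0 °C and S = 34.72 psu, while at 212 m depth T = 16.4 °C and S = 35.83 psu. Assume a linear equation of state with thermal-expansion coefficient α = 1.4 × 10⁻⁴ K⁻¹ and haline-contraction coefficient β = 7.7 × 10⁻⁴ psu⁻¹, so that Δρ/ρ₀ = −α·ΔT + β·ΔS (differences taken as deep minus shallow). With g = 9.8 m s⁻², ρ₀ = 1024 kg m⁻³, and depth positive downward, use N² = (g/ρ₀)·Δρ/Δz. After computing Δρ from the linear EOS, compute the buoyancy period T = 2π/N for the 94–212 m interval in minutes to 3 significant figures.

9.39 min

ΔT = -4.6 K, ΔS = +1.11 psu (deep − shallow).
Δρ/ρ₀ = −αΔT + βΔS = 6.44 × 10⁻⁴ + 8.547 × 10⁻⁴ = 1.4987 × 10⁻³, so Δρ ≈ 1.535 kg m⁻³.
N² = (g/ρ₀)·Δρ/Δz = g·(Δρ/ρ₀)/Δz = 9.8 × 1.4987 × 10⁻³ / 118 = 1.2447 × 10⁻⁴ s⁻².
N = √(1.2447 × 10⁻⁴) = 0.011157 rad s⁻¹ → T = 2π/N = 563.16 s = 9.3860 min ≈ 9.39 min.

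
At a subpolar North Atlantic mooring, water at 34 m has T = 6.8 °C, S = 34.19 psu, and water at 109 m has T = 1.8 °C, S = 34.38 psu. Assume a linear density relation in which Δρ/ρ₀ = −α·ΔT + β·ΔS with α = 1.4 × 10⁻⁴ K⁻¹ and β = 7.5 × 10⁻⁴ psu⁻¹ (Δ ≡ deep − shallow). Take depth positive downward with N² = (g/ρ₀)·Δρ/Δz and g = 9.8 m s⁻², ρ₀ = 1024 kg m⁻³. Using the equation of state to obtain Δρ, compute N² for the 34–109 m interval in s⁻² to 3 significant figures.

1.10 × 10⁻⁴ s⁻²

ΔT = -5.0 K, ΔS = +0.19 psu (deep − shallow).
Δρ/ρ₀ = −αΔT + βΔS = 7.00 × 10⁻⁴ + 1.425 × 10⁻⁴ = 8.425 × 10⁻⁴, so Δρ ≈ 0.8627 kg m⁻³.
N² = (g/ρ₀)·Δρ/Δz = g·(Δρ/ρ₀)/Δz = 9.8 × 8.425 × 10⁻⁴ / 75 = 1.1009 × 10⁻⁴ s⁻² ≈ 1.10 × 10⁻⁴ s⁻².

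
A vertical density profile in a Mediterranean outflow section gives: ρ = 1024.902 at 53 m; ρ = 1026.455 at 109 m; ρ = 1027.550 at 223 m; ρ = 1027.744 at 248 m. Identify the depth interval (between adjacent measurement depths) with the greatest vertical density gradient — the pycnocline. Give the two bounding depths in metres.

53–109 m

Compute the density gradient over each adjacent pair:
  53–109 m: Δρ/Δz = 1.553/56 = 0.028 kg m⁻⁴
  109–223 m: Δρ/Δz = 1.095/114 = 9.6 × 10⁻³ kg m⁻⁴
  223–248 m: Δρ/Δz = 0.194/25 = 7.8 × 10⁻³ kg m⁻⁴
The largest gradient is in the 53–109 m interval — the pycnocline.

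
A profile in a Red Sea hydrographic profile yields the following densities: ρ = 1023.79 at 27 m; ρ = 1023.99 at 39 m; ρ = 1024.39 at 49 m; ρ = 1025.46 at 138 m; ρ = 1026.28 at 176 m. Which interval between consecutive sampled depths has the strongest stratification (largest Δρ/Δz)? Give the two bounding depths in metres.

39–49 m

Compute the density gradient over each adjacent pair:
  27–39 m: Δρ/Δz = 0.20/12 = 0.017 kg m⁻⁴
  39–49 m: Δρ/Δz = 0.40/10 = 0.040 kg m⁻⁴
  49–138 m: Δρ/Δz = 1.07/89 = 0.012 kg m⁻⁴
  138–176 m: Δρ/Δz = 0.82/38 = 0.022 kg m⁻⁴
The largest gradient is in the 39–49 m interval — the pycnocline.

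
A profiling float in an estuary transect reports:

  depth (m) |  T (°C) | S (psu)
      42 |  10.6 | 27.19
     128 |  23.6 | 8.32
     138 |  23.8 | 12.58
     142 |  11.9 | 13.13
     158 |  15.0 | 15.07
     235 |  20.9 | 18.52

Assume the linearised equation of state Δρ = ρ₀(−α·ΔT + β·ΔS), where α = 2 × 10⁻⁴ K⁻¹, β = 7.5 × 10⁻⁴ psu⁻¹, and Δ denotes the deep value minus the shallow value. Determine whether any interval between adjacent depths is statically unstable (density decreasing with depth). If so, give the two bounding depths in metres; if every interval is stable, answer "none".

42–128 m

Evaluate Δρ/ρ₀ = −αΔT + βΔS across each adjacent pair:
  42–128 m: −αΔT+βΔS = −(2 × 10⁻⁴)(+13.0)+(7.5 × 10⁻⁴)(-18.87) = -0.017 → UNSTABLE
  128–138 m: −αΔT+βΔS = −(2 × 10⁻⁴)(+0.2)+(7.5 × 10⁻⁴)(+4.26) = 3.2 × 10⁻³ → stable
  138–142 m: −αΔT+βΔS = −(2 × 10⁻⁴)(-11.9)+(7.5 × 10⁻⁴)(+0.55) = 2.8 × 10⁻³ → stable
  142–158 m: −αΔT+βΔS = −(2 × 10⁻⁴)(+3.1)+(7.5 × 10⁻⁴)(+1.94) = 8.3 × 10⁻⁴ → stable
  158–235 m: −αΔT+βΔS = −(2 × 10⁻⁴)(+5.9)+(7.5 × 10⁻⁴)(+3.45) = 1.4 × 10⁻³ → stable
The 42–128 m interval has Δρ < 0: lighter water underlies denser water.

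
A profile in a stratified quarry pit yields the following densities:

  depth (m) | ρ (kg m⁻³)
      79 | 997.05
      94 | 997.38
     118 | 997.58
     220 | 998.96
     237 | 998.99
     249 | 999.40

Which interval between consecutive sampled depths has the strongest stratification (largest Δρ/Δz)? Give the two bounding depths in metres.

Compute the density gradient over each adjacent pair:
  79–94 m: Δρ/Δz = 0.33/15 = 0.022 kg m⁻⁴
  94–118 m: Δρ/Δz = 0.20/24 = 8.3 × 10⁻³ kg m⁻⁴
  118–220 m: Δρ/Δz = 1.38/102 = 0.014 kg m⁻⁴
  220–237 m: Δρ/Δz = 0.03/17 = 1.8 × 10⁻³ kg m⁻⁴
  237–249 m: Δρ/Δz = 0.41/12 = 0.034 kg m⁻⁴
The largest gradient is in the 237–249 m interval — the pycnocline.

237–249 m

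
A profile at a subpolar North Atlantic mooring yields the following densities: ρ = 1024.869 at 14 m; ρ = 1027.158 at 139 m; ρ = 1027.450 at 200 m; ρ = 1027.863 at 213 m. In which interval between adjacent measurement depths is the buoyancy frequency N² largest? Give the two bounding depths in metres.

200–213 m

Compute the density gradient over each adjacent pair:
  14–139 m: Δρ/Δz = 2.289/125 = 0.018 kg m⁻⁴
  139–200 m: Δρ/Δz = 0.292/61 = 4.8 × 10⁻³ kg m⁻⁴
  200–213 m: Δρ/Δz = 0.413/13 = 0.032 kg m⁻⁴
The largest gradient is in the 200–213 m interval — the pycnocline.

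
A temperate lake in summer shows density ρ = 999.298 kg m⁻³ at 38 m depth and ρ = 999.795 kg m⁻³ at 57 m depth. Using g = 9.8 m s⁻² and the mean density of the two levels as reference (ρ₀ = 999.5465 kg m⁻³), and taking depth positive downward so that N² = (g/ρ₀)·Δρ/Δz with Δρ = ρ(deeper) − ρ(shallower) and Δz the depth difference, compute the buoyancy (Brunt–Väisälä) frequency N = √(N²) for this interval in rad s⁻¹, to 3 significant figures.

Δρ = 999.795 − 999.298 = 0.497 kg m⁻³ over Δz = 57 − 38 = 19 m.
N² = (9.8/999.5465) × (0.497/19) = 2.5646 × 10⁻⁴ s⁻².
N = √(2.5646 × 10⁻⁴) = 0.016014 rad s⁻¹ ≈ 0.0160 rad s⁻¹.

0.0160 rad s⁻¹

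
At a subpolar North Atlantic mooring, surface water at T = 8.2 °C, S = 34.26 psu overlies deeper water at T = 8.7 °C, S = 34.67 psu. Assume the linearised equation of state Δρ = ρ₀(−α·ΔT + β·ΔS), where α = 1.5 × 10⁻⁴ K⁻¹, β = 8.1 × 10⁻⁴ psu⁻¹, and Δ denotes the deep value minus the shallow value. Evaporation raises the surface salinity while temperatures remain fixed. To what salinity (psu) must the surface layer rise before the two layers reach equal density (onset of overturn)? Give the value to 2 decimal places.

34.58 psu

Neutral buoyancy requires −α(T_deep − T_surf) + β(S_deep − S_surf′) = 0.
S_surf′ = S_deep − (α/β)·ΔT = 34.67 − (1.5 × 10⁻⁴/8.1 × 10⁻⁴)·(+0.5) = 34.5774 psu.
Increase required: 34.5774 − 34.26 = 0.3174 psu.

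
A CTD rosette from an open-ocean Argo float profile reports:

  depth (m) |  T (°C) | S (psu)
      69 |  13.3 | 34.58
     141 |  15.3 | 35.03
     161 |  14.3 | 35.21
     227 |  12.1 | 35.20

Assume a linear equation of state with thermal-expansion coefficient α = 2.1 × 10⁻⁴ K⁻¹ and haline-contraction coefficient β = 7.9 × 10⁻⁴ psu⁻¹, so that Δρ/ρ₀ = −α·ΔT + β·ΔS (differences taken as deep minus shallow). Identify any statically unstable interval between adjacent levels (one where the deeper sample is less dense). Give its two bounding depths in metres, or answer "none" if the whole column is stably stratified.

Evaluate Δρ/ρ₀ = −αΔT + βΔS across each adjacent pair:
  69–141 m: −αΔT+βΔS = −(2.1 × 10⁻⁴)(+2.0)+(7.9 × 10⁻⁴)(+0.45) = -6.4 × 10⁻⁵ → UNSTABLE
  141–161 m: −αΔT+βΔS = −(2.1 × 10⁻⁴)(-1.0)+(7.9 × 10⁻⁴)(+0.18) = 3.5 × 10⁻⁴ → stable
  161–227 m: −αΔT+βΔS = −(2.1 × 10⁻⁴)(-2.2)+(7.9 × 10⁻⁴)(-0.01) = 4.5 × 10⁻⁴ → stable
The 69–141 m interval has Δρ < 0: lighter water underlies denser water.

69–141 m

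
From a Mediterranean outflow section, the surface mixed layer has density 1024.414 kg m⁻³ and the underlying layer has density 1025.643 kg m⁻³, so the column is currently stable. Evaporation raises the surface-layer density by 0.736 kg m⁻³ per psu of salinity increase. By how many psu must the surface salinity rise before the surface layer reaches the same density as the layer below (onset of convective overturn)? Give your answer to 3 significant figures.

Density deficit of the surface layer: 1025.643 − 1024.414 = 1.229 kg m⁻³.
Required change = 1.229 / 0.736 = 1.67 psu.

1.67 psu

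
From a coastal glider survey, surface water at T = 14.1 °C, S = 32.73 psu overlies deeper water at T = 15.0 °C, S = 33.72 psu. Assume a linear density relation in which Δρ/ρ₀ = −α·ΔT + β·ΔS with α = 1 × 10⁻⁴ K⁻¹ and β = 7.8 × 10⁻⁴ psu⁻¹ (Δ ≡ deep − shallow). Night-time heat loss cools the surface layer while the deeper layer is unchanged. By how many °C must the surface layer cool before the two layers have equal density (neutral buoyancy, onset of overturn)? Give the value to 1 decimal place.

Neutral buoyancy requires Δρ = 0, i.e. −α(T_deep − T_surf′) + β(S_deep − S_surf) = 0.
T_surf′ = T_deep − (β/α)·ΔS = 15.0 − (7.8 × 10⁻⁴/1 × 10⁻⁴)·(+0.99) = 7.278 °C.
Cooling required: 14.1 − (7.278) = 6.822 °C.

6.8 °C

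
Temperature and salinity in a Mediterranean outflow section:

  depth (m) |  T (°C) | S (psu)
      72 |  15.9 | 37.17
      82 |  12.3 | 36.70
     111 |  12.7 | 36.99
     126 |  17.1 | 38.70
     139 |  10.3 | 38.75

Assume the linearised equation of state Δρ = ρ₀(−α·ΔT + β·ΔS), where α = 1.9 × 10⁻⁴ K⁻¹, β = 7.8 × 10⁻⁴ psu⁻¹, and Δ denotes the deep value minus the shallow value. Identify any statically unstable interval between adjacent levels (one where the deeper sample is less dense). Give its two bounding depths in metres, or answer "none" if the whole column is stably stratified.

Evaluate Δρ/ρ₀ = −αΔT + βΔS across each adjacent pair:
  72–82 m: −αΔT+βΔS = −(1.9 × 10⁻⁴)(-3.6)+(7.8 × 10⁻⁴)(-0.47) = 3.2 × 10⁻⁴ → stable
  82–111 m: −αΔT+βΔS = −(1.9 × 10⁻⁴)(+0.4)+(7.8 × 10⁻⁴)(+0.29) = 1.5 × 10⁻⁴ → stable
  111–126 m: −αΔT+βΔS = −(1.9 × 10⁻⁴)(+4.4)+(7.8 × 10⁻⁴)(+1.71) = 5.0 × 10⁻⁴ → stable
  126–139 m: −αΔT+βΔS = −(1.9 × 10⁻⁴)(-6.8)+(7.8 × 10⁻⁴)(+0.05) = 1.3 × 10⁻³ → stable
Every interval has Δρ > 0: the column is stably stratified throughout.

none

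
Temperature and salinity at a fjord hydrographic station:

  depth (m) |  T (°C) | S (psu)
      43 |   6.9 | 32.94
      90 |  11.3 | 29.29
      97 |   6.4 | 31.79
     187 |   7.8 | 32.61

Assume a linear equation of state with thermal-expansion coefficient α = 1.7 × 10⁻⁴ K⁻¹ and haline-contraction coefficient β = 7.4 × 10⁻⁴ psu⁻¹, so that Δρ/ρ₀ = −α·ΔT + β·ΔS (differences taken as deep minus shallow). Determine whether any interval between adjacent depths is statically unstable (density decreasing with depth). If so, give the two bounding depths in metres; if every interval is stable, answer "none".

43–90 m

Evaluate Δρ/ρ₀ = −αΔT + βΔS across each adjacent pair:
  43–90 m: −αΔT+βΔS = −(1.7 × 10⁻⁴)(+4.4)+(7.4 × 10⁻⁴)(-3.65) = -3.4 × 10⁻³ → UNSTABLE
  90–97 m: −αΔT+βΔS = −(1.7 × 10⁻⁴)(-4.9)+(7.4 × 10⁻⁴)(+2.50) = 2.7 × 10⁻³ → stable
  97–187 m: −αΔT+βΔS = −(1.7 × 10⁻⁴)(+1.4)+(7.4 × 10⁻⁴)(+0.82) = 3.7 × 10⁻⁴ → stable
The 43–90 m interval has Δρ < 0: lighter water underlies denser water.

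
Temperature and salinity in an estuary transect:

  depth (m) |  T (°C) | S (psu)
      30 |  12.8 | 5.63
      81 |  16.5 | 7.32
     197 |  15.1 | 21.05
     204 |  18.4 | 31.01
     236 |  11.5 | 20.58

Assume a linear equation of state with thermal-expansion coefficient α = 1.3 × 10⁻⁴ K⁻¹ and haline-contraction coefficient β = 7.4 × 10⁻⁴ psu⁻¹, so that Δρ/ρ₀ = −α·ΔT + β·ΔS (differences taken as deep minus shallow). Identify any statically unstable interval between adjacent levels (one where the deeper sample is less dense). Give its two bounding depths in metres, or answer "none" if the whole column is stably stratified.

Evaluate Δρ/ρ₀ = −αΔT + βΔS across each adjacent pair:
  30–81 m: −αΔT+βΔS = −(1.3 × 10⁻⁴)(+3.7)+(7.4 × 10⁻⁴)(+1.69) = 7.7 × 10⁻⁴ → stable
  81–197 m: −αΔT+βΔS = −(1.3 × 10⁻⁴)(-1.4)+(7.4 × 10⁻⁴)(+13.73) = 0.010 → stable
  197–204 m: −αΔT+βΔS = −(1.3 × 10⁻⁴)(+3.3)+(7.4 × 10⁻⁴)(+9.96) = 6.9 × 10⁻³ → stable
  204–236 m: −αΔT+βΔS = −(1.3 × 10⁻⁴)(-6.9)+(7.4 × 10⁻⁴)(-10.43) = -6.8 × 10⁻³ → UNSTABLE
The 204–236 m interval has Δρ < 0: lighter water underlies denser water.

204–236 m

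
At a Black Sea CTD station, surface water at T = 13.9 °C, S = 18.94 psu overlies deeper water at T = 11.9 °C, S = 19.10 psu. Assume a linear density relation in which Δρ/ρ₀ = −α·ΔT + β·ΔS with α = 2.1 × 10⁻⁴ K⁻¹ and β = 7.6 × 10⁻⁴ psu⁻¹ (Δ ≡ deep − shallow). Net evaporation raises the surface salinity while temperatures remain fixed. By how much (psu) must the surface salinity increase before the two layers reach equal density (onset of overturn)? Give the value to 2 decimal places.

0.71 psu

Neutral buoyancy requires −α(T_deep − T_surf) + β(S_deep − S_surf′) = 0.
S_surf′ = S_deep − (α/β)·ΔT = 19.10 − (2.1 × 10⁻⁴/7.6 × 10⁻⁴)·(-2.0) = 19.6526 psu.
Increase required: 19.6526 − 18.94 = 0.7126 psu.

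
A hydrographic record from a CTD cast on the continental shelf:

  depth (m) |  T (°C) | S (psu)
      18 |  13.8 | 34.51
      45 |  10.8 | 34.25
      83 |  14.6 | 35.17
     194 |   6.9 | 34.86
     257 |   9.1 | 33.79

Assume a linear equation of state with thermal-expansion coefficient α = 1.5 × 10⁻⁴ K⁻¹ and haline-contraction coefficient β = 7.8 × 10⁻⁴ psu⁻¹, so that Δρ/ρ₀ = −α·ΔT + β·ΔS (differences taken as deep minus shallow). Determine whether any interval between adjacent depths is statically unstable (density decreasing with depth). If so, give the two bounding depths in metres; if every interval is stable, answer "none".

194–257 m

Evaluate Δρ/ρ₀ = −αΔT + βΔS across each adjacent pair:
  18–45 m: −αΔT+βΔS = −(1.5 × 10⁻⁴)(-3.0)+(7.8 × 10⁻⁴)(-0.26) = 2.5 × 10⁻⁴ → stable
  45–83 m: −αΔT+βΔS = −(1.5 × 10⁻⁴)(+3.8)+(7.8 × 10⁻⁴)(+0.92) = 1.5 × 10⁻⁴ → stable
  83–194 m: −αΔT+βΔS = −(1.5 × 10⁻⁴)(-7.7)+(7.8 × 10⁻⁴)(-0.31) = 9.1 × 10⁻⁴ → stable
  194–257 m: −αΔT+βΔS = −(1.5 × 10⁻⁴)(+2.2)+(7.8 × 10⁻⁴)(-1.07) = -1.2 × 10⁻³ → UNSTABLE
The 194–257 m interval has Δρ < 0: lighter water underlies denser water.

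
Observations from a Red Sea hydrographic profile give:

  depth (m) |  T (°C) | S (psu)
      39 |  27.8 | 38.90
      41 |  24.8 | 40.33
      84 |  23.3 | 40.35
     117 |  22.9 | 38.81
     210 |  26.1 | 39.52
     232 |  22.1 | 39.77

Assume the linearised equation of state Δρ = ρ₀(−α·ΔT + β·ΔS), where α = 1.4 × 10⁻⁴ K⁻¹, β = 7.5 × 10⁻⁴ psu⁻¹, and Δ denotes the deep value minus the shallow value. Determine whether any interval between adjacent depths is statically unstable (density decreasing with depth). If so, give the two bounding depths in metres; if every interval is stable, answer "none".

Evaluate Δρ/ρ₀ = −αΔT + βΔS across each adjacent pair:
  39–41 m: −αΔT+βΔS = −(1.4 × 10⁻⁴)(-3.0)+(7.5 × 10⁻⁴)(+1.43) = 1.5 × 10⁻³ → stable
  41–84 m: −αΔT+βΔS = −(1.4 × 10⁻⁴)(-1.5)+(7.5 × 10⁻⁴)(+0.02) = 2.2 × 10⁻⁴ → stable
  84–117 m: −αΔT+βΔS = −(1.4 × 10⁻⁴)(-0.4)+(7.5 × 10⁻⁴)(-1.54) = -1.1 × 10⁻³ → UNSTABLE
  117–210 m: −αΔT+βΔS = −(1.4 × 10⁻⁴)(+3.2)+(7.5 × 10⁻⁴)(+0.71) = 8.4 × 10⁻⁵ → stable
  210–232 m: −αΔT+βΔS = −(1.4 × 10⁻⁴)(-4.0)+(7.5 × 10⁻⁴)(+0.25) = 7.5 × 10⁻⁴ → stable
The 84–117 m interval has Δρ < 0: lighter water underlies denser water.

84–117 m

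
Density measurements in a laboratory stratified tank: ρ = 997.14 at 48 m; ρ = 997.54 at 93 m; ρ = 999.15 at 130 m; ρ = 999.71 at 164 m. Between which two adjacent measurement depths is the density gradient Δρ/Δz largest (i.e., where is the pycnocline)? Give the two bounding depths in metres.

93–130 m

Compute the density gradient over each adjacent pair:
  48–93 m: Δρ/Δz = 0.40/45 = 8.9 × 10⁻³ kg m⁻⁴
  93–130 m: Δρ/Δz = 1.61/37 = 0.044 kg m⁻⁴
  130–164 m: Δρ/Δz = 0.56/34 = 0.016 kg m⁻⁴
The largest gradient is in the 93–130 m interval — the pycnocline.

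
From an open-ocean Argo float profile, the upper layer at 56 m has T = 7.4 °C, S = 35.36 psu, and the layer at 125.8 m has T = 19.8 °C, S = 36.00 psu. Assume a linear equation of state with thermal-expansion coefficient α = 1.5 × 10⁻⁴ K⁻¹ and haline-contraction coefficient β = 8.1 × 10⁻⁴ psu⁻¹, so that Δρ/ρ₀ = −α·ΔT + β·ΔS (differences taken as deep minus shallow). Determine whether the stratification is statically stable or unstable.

unstable

ΔT = 19.8 − 7.4 = +12.4 K and ΔS = 36.00 − 35.36 = +0.64 psu (deep − shallow).
−αΔT = -1.86 × 10⁻³; βΔS = 5.184 × 10⁻⁴; sum Δρ/ρ₀ = -1.3416 × 10⁻³.
Δρ/ρ₀ < 0, so Δρ < 0: deeper water is lighter → statically unstable; the column would overturn.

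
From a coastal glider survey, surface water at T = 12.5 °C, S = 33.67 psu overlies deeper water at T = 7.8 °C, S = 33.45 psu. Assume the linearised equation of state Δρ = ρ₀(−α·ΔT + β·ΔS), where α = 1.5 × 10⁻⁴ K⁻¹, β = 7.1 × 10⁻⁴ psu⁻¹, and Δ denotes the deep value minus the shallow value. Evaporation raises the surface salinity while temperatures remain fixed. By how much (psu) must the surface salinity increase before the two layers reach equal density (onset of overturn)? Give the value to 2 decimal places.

Neutral buoyancy requires −α(T_deep − T_surf) + β(S_deep − S_surf′) = 0.
S_surf′ = S_deep − (α/β)·ΔT = 33.45 − (1.5 × 10⁻⁴/7.1 × 10⁻⁴)·(-4.7) = 34.4430 psu.
Increase required: 34.4430 − 33.67 = 0.7730 psu.

0.77 psu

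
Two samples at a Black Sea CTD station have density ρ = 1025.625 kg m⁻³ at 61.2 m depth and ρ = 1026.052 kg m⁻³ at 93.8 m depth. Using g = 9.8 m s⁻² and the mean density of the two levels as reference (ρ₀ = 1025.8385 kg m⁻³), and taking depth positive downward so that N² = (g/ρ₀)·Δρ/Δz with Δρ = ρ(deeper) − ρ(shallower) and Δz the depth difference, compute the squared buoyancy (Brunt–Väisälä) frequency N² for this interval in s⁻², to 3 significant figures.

Δρ = 1026.052 − 1025.625 = 0.427 kg m⁻³ over Δz = 93.8 − 61.2 = 32.6 m.
N² = (9.8/1025.8385) × (0.427/32.6) = 1.2513 × 10⁻⁴ s⁻² ≈ 1.25 × 10⁻⁴ s⁻².

1.25 × 10⁻⁴ s⁻²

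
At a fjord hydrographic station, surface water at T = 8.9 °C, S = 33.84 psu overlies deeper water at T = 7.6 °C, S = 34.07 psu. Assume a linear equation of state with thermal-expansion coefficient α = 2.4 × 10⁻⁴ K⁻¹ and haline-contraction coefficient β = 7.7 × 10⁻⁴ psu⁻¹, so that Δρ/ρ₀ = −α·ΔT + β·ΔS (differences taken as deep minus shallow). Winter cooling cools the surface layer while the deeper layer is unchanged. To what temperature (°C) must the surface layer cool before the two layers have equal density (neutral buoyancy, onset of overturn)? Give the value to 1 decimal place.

6.9 °C

Neutral buoyancy requires Δρ = 0, i.e. −α(T_deep − T_surf′) + β(S_deep − S_surf) = 0.
T_surf′ = T_deep − (β/α)·ΔS = 7.6 − (7.7 × 10⁻⁴/2.4 × 10⁻⁴)·(+0.23) = 6.862 °C.
Cooling required: 8.9 − (6.862) = 2.038 °C.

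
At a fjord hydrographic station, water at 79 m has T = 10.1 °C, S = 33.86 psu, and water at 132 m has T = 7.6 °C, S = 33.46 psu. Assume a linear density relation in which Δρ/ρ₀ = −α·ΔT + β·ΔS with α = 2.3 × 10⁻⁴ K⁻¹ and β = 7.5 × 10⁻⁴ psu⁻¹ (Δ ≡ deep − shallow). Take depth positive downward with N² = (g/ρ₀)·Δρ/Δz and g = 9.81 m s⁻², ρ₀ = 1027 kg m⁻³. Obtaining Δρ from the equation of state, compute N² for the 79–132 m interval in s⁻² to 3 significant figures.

5.09 × 10⁻⁵ s⁻²

ΔT = -2.5 K, ΔS = -0.40 psu (deep − shallow).
Δρ/ρ₀ = −αΔT + βΔS = 5.75 × 10⁻⁴ − 3.00 × 10⁻⁴ = 2.75 × 10⁻⁴, so Δρ ≈ 0.2824 kg m⁻³.
N² = (g/ρ₀)·Δρ/Δz = g·(Δρ/ρ₀)/Δz = 9.81 × 2.75 × 10⁻⁴ / 53 = 5.0901 × 10⁻⁵ s⁻² ≈ 5.09 × 10⁻⁵ s⁻².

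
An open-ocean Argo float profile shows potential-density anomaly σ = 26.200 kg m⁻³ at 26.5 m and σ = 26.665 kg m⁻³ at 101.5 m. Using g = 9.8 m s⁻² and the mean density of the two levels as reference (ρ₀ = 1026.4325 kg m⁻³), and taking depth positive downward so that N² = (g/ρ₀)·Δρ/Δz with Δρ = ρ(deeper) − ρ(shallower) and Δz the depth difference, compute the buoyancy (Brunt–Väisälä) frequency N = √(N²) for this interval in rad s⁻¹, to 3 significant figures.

7.69 × 10⁻³ rad s⁻¹

Δρ = 1026.665 − 1026.200 = 0.465 kg m⁻³ over Δz = 101.5 − 26.5 = 75 m.
N² = (9.8/1026.4325) × (0.465/75) = 5.9195 × 10⁻⁵ s⁻².
N = √(5.9195 × 10⁻⁵) = 7.6938 × 10⁻³ rad s⁻¹ ≈ 7.69 × 10⁻³ rad s⁻¹.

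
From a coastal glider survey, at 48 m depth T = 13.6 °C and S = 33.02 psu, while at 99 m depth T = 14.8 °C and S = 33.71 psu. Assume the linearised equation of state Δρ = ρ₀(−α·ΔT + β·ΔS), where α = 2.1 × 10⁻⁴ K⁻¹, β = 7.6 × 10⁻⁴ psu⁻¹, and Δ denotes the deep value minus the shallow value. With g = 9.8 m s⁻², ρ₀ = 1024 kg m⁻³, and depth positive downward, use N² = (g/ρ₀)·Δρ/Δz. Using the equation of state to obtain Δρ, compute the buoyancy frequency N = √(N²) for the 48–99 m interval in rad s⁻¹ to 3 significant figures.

7.23 × 10⁻³ rad s⁻¹

ΔT = +1.2 K, ΔS = +0.69 psu (deep − shallow).
Δρ/ρ₀ = −αΔT + βΔS = -2.52 × 10⁻⁴ + 5.244 × 10⁻⁴ = 2.724 × 10⁻⁴, so Δρ ≈ 0.2789 kg m⁻³.
N² = (g/ρ₀)·Δρ/Δz = g·(Δρ/ρ₀)/Δz = 9.8 × 2.724 × 10⁻⁴ / 51 = 5.2344 × 10⁻⁵ s⁻².
N = √(5.2344 × 10⁻⁵) = 7.2349 × 10⁻³ rad s⁻¹ ≈ 7.23 × 10⁻³ rad s⁻¹.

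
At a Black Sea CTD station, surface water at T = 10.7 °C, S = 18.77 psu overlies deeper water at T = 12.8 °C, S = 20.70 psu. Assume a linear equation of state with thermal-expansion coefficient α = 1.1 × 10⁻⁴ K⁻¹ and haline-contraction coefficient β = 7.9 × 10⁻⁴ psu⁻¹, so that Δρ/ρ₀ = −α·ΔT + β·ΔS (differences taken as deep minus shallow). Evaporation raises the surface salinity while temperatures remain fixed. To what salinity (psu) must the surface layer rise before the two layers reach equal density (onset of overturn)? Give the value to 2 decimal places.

Neutral buoyancy requires −α(T_deep − T_surf) + β(S_deep − S_surf′) = 0.
S_surf′ = S_deep − (α/β)·ΔT = 20.70 − (1.1 × 10⁻⁴/7.9 × 10⁻⁴)·(+2.1) = 20.4076 psu.
Increase required: 20.4076 − 18.77 = 1.6376 psu.

20.41 psu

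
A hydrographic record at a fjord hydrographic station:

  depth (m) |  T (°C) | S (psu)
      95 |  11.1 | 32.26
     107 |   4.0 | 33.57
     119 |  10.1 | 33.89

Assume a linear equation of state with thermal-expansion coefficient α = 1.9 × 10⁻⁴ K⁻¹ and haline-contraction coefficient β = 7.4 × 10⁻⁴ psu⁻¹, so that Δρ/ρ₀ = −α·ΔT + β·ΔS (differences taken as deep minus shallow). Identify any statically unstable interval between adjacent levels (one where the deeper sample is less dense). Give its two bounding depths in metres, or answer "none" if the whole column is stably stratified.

107–119 m

Evaluate Δρ/ρ₀ = −αΔT + βΔS across each adjacent pair:
  95–107 m: −αΔT+βΔS = −(1.9 × 10⁻⁴)(-7.1)+(7.4 × 10⁻⁴)(+1.31) = 2.3 × 10⁻³ → stable
  107–119 m: −αΔT+βΔS = −(1.9 × 10⁻⁴)(+6.1)+(7.4 × 10⁻⁴)(+0.32) = -9.2 × 10⁻⁴ → UNSTABLE
The 107–119 m interval has Δρ < 0: lighter water underlies denser water.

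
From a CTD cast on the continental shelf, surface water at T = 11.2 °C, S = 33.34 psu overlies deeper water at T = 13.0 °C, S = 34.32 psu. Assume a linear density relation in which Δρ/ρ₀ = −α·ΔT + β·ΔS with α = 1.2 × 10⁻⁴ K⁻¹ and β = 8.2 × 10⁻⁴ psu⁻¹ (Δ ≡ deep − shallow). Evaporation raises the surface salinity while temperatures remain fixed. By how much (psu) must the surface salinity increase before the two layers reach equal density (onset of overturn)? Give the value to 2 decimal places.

Neutral buoyancy requires −α(T_deep − T_surf) + β(S_deep − S_surf′) = 0.
S_surf′ = S_deep − (α/β)·ΔT = 34.32 − (1.2 × 10⁻⁴/8.2 × 10⁻⁴)·(+1.8) = 34.0566 psu.
Increase required: 34.0566 − 33.34 = 0.7166 psu.

0.72 psu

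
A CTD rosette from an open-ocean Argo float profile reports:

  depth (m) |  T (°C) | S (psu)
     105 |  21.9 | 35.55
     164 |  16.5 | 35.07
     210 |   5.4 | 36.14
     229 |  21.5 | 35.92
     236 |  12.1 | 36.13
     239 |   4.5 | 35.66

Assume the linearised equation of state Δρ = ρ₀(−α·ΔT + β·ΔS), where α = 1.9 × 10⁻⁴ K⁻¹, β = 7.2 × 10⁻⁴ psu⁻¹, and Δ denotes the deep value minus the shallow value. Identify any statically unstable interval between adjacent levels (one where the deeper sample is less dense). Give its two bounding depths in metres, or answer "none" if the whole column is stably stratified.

Evaluate Δρ/ρ₀ = −αΔT + βΔS across each adjacent pair:
  105–164 m: −αΔT+βΔS = −(1.9 × 10⁻⁴)(-5.4)+(7.2 × 10⁻⁴)(-0.48) = 6.8 × 10⁻⁴ → stable
  164–210 m: −αΔT+βΔS = −(1.9 × 10⁻⁴)(-11.1)+(7.2 × 10⁻⁴)(+1.07) = 2.9 × 10⁻³ → stable
  210–229 m: −αΔT+βΔS = −(1.9 × 10⁻⁴)(+16.1)+(7.2 × 10⁻⁴)(-0.22) = -3.2 × 10⁻³ → UNSTABLE
  229–236 m: −αΔT+βΔS = −(1.9 × 10⁻⁴)(-9.4)+(7.2 × 10⁻⁴)(+0.21) = 1.9 × 10⁻³ → stable
  236–239 m: −αΔT+βΔS = −(1.9 × 10⁻⁴)(-7.6)+(7.2 × 10⁻⁴)(-0.47) = 1.1 × 10⁻³ → stable
The 210–229 m interval has Δρ < 0: lighter water underlies denser water.

210–229 m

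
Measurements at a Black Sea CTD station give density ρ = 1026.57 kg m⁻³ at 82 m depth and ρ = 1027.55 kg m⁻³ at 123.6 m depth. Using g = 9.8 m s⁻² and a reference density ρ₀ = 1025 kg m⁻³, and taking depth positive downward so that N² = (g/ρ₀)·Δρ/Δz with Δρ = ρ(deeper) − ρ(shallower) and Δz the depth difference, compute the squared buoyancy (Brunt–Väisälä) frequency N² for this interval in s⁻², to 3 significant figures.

Δρ = 1027.55 − 1026.57 = 0.98 kg m⁻³ over Δz = 123.6 − 82 = 41.6 m.
N² = (9.8/1025) × (0.98/41.6) = 2.2523 × 10⁻⁴ s⁻² ≈ 2.25 × 10⁻⁴ s⁻².

2.25 × 10⁻⁴ s⁻²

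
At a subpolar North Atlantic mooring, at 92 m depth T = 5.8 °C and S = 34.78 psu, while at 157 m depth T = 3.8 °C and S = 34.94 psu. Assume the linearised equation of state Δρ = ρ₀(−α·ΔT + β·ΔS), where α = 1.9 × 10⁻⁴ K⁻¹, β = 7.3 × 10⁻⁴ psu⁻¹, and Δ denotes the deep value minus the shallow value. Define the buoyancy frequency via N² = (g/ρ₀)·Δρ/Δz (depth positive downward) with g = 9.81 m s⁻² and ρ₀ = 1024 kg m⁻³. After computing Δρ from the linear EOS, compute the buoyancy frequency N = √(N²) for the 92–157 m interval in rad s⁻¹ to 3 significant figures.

8.66 × 10⁻³ rad s⁻¹

ΔT = -2.0 K, ΔS = +0.16 psu (deep − shallow).
Δρ/ρ₀ = −αΔT + βΔS = 3.80 × 10⁻⁴ + 1.168 × 10⁻⁴ = 4.968 × 10⁻⁴, so Δρ ≈ 0.5087 kg m⁻³.
N² = (g/ρ₀)·Δρ/Δz = g·(Δρ/ρ₀)/Δz = 9.81 × 4.968 × 10⁻⁴ / 65 = 7.4979 × 10⁻⁵ s⁻².
N = √(7.4979 × 10⁻⁵) = 8.6590 × 10⁻³ rad s⁻¹ ≈ 8.66 × 10⁻³ rad s⁻¹.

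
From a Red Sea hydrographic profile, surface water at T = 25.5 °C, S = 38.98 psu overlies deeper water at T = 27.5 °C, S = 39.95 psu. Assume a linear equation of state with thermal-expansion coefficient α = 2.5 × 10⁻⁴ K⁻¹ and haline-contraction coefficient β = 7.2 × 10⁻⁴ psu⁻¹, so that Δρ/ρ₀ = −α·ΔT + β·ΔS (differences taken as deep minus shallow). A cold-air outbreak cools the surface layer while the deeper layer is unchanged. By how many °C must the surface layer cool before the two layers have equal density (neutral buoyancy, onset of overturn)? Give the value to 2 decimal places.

0.79 °C

Neutral buoyancy requires Δρ = 0, i.e. −α(T_deep − T_surf′) + β(S_deep − S_surf) = 0.
T_surf′ = T_deep − (β/α)·ΔS = 27.5 − (7.2 × 10⁻⁴/2.5 × 10⁻⁴)·(+0.97) = 24.7064 °C.
Cooling required: 25.5 − (24.7064) = 0.7936 °C.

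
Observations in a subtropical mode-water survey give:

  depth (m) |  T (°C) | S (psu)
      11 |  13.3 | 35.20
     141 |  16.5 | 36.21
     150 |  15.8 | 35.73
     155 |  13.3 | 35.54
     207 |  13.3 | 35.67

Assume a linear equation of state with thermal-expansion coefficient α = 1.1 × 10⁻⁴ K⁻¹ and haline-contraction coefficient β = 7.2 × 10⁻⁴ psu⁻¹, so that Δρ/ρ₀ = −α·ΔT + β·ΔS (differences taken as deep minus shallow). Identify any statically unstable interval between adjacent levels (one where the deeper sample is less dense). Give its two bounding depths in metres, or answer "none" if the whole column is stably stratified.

Evaluate Δρ/ρ₀ = −αΔT + βΔS across each adjacent pair:
  11–141 m: −αΔT+βΔS = −(1.1 × 10⁻⁴)(+3.2)+(7.2 × 10⁻⁴)(+1.01) = 3.8 × 10⁻⁴ → stable
  141–150 m: −αΔT+βΔS = −(1.1 × 10⁻⁴)(-0.7)+(7.2 × 10⁻⁴)(-0.48) = -2.7 × 10⁻⁴ → UNSTABLE
  150–155 m: −αΔT+βΔS = −(1.1 × 10⁻⁴)(-2.5)+(7.2 × 10⁻⁴)(-0.19) = 1.4 × 10⁻⁴ → stable
  155–207 m: −αΔT+βΔS = −(1.1 × 10⁻⁴)(+0.0)+(7.2 × 10⁻⁴)(+0.13) = 9.4 × 10⁻⁵ → stable
The 141–150 m interval has Δρ < 0: lighter water underlies denser water.

141–150 m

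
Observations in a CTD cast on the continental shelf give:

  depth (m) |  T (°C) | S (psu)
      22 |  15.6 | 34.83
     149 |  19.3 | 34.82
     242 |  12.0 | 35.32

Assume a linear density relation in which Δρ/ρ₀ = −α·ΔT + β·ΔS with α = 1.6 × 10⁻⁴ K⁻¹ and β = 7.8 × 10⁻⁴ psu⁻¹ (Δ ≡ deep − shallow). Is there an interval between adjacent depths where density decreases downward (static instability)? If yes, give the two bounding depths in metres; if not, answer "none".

22–149 m

Evaluate Δρ/ρ₀ = −αΔT + βΔS across each adjacent pair:
  22–149 m: −αΔT+βΔS = −(1.6 × 10⁻⁴)(+3.7)+(7.8 × 10⁻⁴)(-0.01) = -6.0 × 10⁻⁴ → UNSTABLE
  149–242 m: −αΔT+βΔS = −(1.6 × 10⁻⁴)(-7.3)+(7.8 × 10⁻⁴)(+0.50) = 1.6 × 10⁻³ → stable
The 22–149 m interval has Δρ < 0: lighter water underlies denser water.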